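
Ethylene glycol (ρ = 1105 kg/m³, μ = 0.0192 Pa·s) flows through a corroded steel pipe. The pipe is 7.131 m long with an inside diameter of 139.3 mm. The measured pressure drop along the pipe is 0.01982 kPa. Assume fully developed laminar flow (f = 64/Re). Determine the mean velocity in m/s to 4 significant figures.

For laminar flow, f = 64/Re with Re = ρVD/μ, so Darcy-Weisbach reduces to ΔP = 32μLV/D². Solving for V: V = ΔP·D²/(32μL) = 19.82·(0.1393)²/(32·0.0192·7.131) = 0.08778 m/s.
Check: Re = ρVD/μ = 1105·0.08778·0.1393/0.0192 = 703.7 < 2300, so the laminar assumption holds.

V ≈ 0.08778 m/s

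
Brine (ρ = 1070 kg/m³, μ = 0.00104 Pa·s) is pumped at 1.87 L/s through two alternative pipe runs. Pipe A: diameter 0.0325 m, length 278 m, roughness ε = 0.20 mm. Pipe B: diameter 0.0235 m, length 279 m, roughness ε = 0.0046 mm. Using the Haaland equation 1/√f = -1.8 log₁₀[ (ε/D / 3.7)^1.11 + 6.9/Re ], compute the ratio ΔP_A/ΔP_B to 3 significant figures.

ΔP_A/ΔP_B ≈ 0.354

Pipe A: V = Q/A = 0.00187/0.0008296 = 2.254 m/s; Re = 7.537e+04; ε/D = 0.00615; Haaland → f = 0.03342; ΔP_A = f(L/D)(ρV²/2) = 7.771e+05 Pa.
Pipe B: V = Q/A = 0.00187/0.0004337 = 4.311 m/s; Re = 1.042e+05; ε/D = 0.000196; Haaland → f = 0.01858; ΔP_B = f(L/D)(ρV²/2) = 2.194e+06 Pa.
ΔP_A/ΔP_B = 7.771e+05/2.194e+06 = 0.354.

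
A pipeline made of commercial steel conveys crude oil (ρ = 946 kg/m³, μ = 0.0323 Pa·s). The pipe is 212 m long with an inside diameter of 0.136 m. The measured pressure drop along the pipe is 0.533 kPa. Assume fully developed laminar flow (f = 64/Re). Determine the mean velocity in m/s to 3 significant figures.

V ≈ 0.0450 m/s

For laminar flow, f = 64/Re with Re = ρVD/μ, so Darcy-Weisbach reduces to ΔP = 32μLV/D². Solving for V: V = ΔP·D²/(32μL) = 533·(0.136)²/(32·0.0323·212) = 0.04499 m/s.
Check: Re = ρVD/μ = 946·0.04499·0.136/0.0323 = 179.2 < 2300, so the laminar assumption holds.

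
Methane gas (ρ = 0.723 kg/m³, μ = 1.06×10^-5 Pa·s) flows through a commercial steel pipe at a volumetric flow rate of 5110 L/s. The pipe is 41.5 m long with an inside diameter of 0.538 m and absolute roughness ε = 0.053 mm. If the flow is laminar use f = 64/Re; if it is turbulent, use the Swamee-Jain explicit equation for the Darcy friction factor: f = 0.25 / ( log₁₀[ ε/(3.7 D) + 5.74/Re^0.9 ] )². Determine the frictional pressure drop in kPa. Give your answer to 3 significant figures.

ΔP ≈ 0.193 kPa

Q = 5110 L/s = 5110/1000 = 5.11 m³/s.
Cross-sectional area A = πD²/4 = π(0.538)²/4 = 0.2273 m²; mean velocity V = Q/A = 5.11/0.2273 = 22.48 m/s.
Reynolds number Re = ρVD/μ = 0.723 · 22.48 · 0.538 / 1.06e-05 = 8.249e+05.
Re > 4000 → turbulent. Relative roughness ε/D = 5.3e-05/0.538 = 9.85e-05. Swamee-Jain: f = 0.25/(log₁₀[9.85e-05/3.7 + 5.74/8.249e+05^0.9])² = 0.25/(log₁₀[2.66e-05 + 2.72e-05])² = 0.25/(-4.269)² = 0.01372.
Darcy-Weisbach: ΔP = f(L/D)(ρV²/2) = 0.01372·(41.5/0.538)·(0.723·22.48²/2) = 0.01372·77.14·182.7 = 193.3 Pa.
ΔP = 193.3 Pa = 0.193 kPa.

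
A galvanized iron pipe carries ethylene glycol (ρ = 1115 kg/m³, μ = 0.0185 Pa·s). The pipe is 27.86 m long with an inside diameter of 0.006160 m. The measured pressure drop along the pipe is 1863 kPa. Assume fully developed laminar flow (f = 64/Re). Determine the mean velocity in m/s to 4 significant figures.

V ≈ 4.286 m/s

For laminar flow, f = 64/Re with Re = ρVD/μ, so Darcy-Weisbach reduces to ΔP = 32μLV/D². Solving for V: V = ΔP·D²/(32μL) = 1.863e+06·(0.00616)²/(32·0.0185·27.86) = 4.286 m/s.
Check: Re = ρVD/μ = 1115·4.286·0.00616/0.0185 = 1591 < 2300, so the laminar assumption holds.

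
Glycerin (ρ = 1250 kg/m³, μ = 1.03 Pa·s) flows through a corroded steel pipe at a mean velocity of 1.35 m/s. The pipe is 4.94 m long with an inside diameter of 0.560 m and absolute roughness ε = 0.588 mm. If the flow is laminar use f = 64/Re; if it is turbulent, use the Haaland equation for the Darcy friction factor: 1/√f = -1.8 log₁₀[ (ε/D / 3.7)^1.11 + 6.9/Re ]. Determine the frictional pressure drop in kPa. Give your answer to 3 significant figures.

ΔP ≈ 0.701 kPa

Reynolds number Re = ρVD/μ = 1250 · 1.35 · 0.56 / 1.03 = 917.5.
Re < 2300 → laminar flow, so f = 64/Re = 64/917.5 = 0.06976 (the turbulent correlation is not needed).
Darcy-Weisbach: ΔP = f(L/D)(ρV²/2) = 0.06976·(4.94/0.56)·(1250·1.35²/2) = 0.06976·8.821·1139 = 700.9 Pa.
ΔP = 700.9 Pa = 0.701 kPa.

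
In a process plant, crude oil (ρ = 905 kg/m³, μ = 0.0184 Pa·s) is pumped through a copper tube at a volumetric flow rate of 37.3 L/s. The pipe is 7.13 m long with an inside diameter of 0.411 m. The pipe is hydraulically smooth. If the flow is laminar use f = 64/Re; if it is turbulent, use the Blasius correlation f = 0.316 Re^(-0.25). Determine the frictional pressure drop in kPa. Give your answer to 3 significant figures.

Q = 37.3 L/s = 37.3/1000 = 0.0373 m³/s.
Cross-sectional area A = πD²/4 = π(0.411)²/4 = 0.1327 m²; mean velocity V = Q/A = 0.0373/0.1327 = 0.2811 m/s.
Reynolds number Re = ρVD/μ = 905 · 0.2811 · 0.411 / 0.0184 = 5683.
Re > 4000 → turbulent. Smooth-pipe (Blasius): f = 0.316 Re^(-0.25) = 0.316/(5683)^0.25 = 0.03639.
Darcy-Weisbach: ΔP = f(L/D)(ρV²/2) = 0.03639·(7.13/0.411)·(905·0.2811²/2) = 0.03639·17.35·35.77 = 22.58 Pa.
ΔP = 22.58 Pa = 0.0226 kPa.

ΔP ≈ 0.0226 kPa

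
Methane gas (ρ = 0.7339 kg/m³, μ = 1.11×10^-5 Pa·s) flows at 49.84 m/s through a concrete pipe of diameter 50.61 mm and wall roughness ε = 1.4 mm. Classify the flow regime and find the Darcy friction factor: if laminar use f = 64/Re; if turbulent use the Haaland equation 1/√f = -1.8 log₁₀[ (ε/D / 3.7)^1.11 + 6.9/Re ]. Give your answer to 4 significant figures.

Re = ρVD/μ = 0.7339·49.84·0.05061/1.11e-05 = 1.668e+05.
Re > 4000 → turbulent. ε/D = 0.0014/0.05061 = 0.0277; Haaland: 1/√f = -1.8 log₁₀[0.00436 + 4.14e-05] = 4.241, so f = 0.0556.

f ≈ 0.05560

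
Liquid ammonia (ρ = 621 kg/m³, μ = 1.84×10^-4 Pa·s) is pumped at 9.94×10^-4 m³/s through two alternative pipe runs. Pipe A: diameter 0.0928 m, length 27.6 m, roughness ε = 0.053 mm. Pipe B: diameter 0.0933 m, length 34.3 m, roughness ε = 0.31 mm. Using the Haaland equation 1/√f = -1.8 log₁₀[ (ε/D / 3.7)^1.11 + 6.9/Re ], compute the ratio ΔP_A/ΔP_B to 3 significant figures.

ΔP_A/ΔP_B ≈ 0.643

Pipe A: V = Q/A = 0.000994/0.006764 = 0.147 m/s; Re = 4.603e+04; ε/D = 0.000571; Haaland → f = 0.02278; ΔP_A = f(L/D)(ρV²/2) = 45.44 Pa.
Pipe B: V = Q/A = 0.000994/0.006837 = 0.1454 m/s; Re = 4.578e+04; ε/D = 0.00332; Haaland → f = 0.02927; ΔP_B = f(L/D)(ρV²/2) = 70.62 Pa.
ΔP_A/ΔP_B = 45.44/70.62 = 0.643.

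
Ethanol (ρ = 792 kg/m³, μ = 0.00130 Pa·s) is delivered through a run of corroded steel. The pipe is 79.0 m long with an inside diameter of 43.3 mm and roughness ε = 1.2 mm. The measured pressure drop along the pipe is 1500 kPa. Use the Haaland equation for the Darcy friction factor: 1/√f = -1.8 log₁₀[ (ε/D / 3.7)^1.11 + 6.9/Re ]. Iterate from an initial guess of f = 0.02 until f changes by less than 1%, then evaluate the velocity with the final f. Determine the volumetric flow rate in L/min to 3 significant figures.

Rearranging Darcy-Weisbach: V = √(2·ΔP·D/(f·L·ρ)). With ε/D = 0.0012/0.0433 = 0.0277, iterate starting from f = 0.02:
  f = 0.02 → V = √(2·1.5e+06·0.0433/(0.02·79·792)) = 10.19 m/s; Re = ρVD/μ = 2.688e+05; f → 0.05557
  f = 0.05557 → V = 6.112 m/s; Re = 1.612e+05; f → 0.05565
Converged (Δf/f < 1%). With the final f = 0.05565: V = √(2·1.5e+06·0.0433/(0.05565·79·792)) = 6.108 m/s.
Q = V·A = 6.108·(π/4·0.0433²) = 0.008994 m³/s = 540 L/min.

Q ≈ 540 L/min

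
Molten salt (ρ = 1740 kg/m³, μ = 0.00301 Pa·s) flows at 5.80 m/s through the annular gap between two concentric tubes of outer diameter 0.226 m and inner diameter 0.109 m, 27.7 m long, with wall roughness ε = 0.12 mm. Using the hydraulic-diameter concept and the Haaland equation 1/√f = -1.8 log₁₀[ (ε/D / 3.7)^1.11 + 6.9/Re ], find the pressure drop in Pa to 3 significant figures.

Hydraulic diameter D_h = 4A/P = D_o - D_i = 0.226 - 0.109 = 0.117 m.
Re = ρVD_h/μ = 1740·5.8·0.117/0.00301 = 3.923e+05.
ε/D_h = 0.00012/0.117 = 0.00103; Haaland gives 1/√f = -1.8 log₁₀[0.000113+1.76e-05] = 6.994, so f = 0.02044.
ΔP = f(L/D_h)(ρV²/2) = 0.02044·27.7/0.117·2.927e+04 = 1.417e+05 Pa.

ΔP ≈ 142000 Pa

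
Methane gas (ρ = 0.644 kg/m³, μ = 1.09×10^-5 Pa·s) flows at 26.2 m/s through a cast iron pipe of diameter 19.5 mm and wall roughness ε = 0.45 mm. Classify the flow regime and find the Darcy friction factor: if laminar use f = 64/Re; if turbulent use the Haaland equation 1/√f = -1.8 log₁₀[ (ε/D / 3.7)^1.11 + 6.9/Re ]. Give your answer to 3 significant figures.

Re = ρVD/μ = 0.644·26.2·0.0195/1.09e-05 = 3.019e+04.
Re > 4000 → turbulent. ε/D = 0.00045/0.0195 = 0.0231; Haaland: 1/√f = -1.8 log₁₀[0.00357 + 0.000229] = 4.357, so f = 0.05268.

f ≈ 0.0527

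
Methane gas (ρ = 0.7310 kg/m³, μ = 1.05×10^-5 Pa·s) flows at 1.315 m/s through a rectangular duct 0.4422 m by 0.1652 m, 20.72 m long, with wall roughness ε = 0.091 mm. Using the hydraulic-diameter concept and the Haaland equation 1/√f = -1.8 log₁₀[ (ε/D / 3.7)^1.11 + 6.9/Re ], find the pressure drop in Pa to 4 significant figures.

ΔP ≈ 1.407 Pa

Hydraulic diameter D_h = 4A/P = 4·(0.4422·0.1652)/(2·(0.4422+0.1652)) = 0.2922/1.215 = 0.2405 m.
Re = ρVD_h/μ = 0.731·1.315·0.2405/1.05e-05 = 2.202e+04.
ε/D_h = 9.1e-05/0.2405 = 0.000378; Haaland gives 1/√f = -1.8 log₁₀[3.72e-05+0.000313] = 6.219, so f = 0.02585.
ΔP = f(L/D_h)(ρV²/2) = 0.02585·20.72/0.2405·0.632 = 1.407 Pa.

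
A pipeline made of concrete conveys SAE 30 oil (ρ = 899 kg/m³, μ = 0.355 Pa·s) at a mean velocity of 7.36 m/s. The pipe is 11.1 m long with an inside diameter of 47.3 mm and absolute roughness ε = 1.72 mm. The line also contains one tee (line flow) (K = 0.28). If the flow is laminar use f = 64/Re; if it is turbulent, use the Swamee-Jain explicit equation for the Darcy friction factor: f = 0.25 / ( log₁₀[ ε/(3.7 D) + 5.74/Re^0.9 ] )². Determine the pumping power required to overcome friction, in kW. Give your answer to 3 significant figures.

Reynolds number Re = ρVD/μ = 899 · 7.36 · 0.0473 / 0.355 = 881.6.
Re < 2300 → laminar flow, so f = 64/Re = 64/881.6 = 0.0726 (the turbulent correlation is not needed).
Total minor-loss coefficient ΣK = 1·0.28 = 0.28.
ΔP = [f·L/D + ΣK]·(ρV²/2) = [0.0726·11.1/0.0473 + 0.28]·(899·7.36²/2) = [17.04 + 0.28]·2.435e+04 = 4.216e+05 Pa.
Q = V·A = 7.36·0.001757 = 0.01293 m³/s.
Pumping power P = QΔP = 0.01293·4.216e+05 = 5453 W = 5.45 kW.

P ≈ 5.45 kW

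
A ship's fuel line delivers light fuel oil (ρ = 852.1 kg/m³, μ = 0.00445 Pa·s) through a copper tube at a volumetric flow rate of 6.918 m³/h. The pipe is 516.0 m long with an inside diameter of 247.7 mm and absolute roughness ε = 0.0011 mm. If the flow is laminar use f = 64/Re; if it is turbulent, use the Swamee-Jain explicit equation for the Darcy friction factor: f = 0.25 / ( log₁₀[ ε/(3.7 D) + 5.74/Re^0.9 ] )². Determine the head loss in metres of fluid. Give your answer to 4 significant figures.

h_f ≈ 0.005713 m

Q = 6.918 m³/h = 6.918/3600 = 0.001922 m³/s.
Cross-sectional area A = πD²/4 = π(0.2477)²/4 = 0.04819 m²; mean velocity V = Q/A = 0.001922/0.04819 = 0.03988 m/s.
Reynolds number Re = ρVD/μ = 852.1 · 0.03988 · 0.2477 / 0.00445 = 1891.
Re < 2300 → laminar flow, so f = 64/Re = 64/1891 = 0.03384 (the turbulent correlation is not needed).
Darcy-Weisbach: ΔP = f(L/D)(ρV²/2) = 0.03384·(516/0.2477)·(852.1·0.03988²/2) = 0.03384·2083·0.6775 = 47.76 Pa.
Head loss h_f = ΔP/(ρg) = 47.76/(852.1·9.81) = 0.005713 m.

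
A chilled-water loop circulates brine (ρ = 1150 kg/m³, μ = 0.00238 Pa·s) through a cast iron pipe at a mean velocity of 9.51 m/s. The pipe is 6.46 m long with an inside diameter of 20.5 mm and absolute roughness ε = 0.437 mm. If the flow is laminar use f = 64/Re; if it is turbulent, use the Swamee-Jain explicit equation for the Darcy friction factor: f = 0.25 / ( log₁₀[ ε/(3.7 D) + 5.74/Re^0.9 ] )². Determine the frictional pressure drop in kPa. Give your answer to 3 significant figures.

ΔP ≈ 827 kPa

Reynolds number Re = ρVD/μ = 1150 · 9.51 · 0.0205 / 0.00238 = 9.42e+04.
Re > 4000 → turbulent. Relative roughness ε/D = 0.000437/0.0205 = 0.0213. Swamee-Jain: f = 0.25/(log₁₀[0.0213/3.7 + 5.74/9.42e+04^0.9])² = 0.25/(log₁₀[0.00576 + 0.000192])² = 0.25/(-2.225)² = 0.05049.
Darcy-Weisbach: ΔP = f(L/D)(ρV²/2) = 0.05049·(6.46/0.0205)·(1150·9.51²/2) = 0.05049·315.1·5.2e+04 = 8.273e+05 Pa.
ΔP = 8.273e+05 Pa = 827 kPa.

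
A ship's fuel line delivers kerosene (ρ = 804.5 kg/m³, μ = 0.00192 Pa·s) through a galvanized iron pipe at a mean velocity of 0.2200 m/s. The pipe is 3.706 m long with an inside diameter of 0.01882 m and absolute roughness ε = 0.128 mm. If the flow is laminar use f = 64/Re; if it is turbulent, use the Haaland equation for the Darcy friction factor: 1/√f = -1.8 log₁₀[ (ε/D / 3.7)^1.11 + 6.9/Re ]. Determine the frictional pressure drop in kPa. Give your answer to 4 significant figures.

ΔP ≈ 0.1414 kPa

Reynolds number Re = ρVD/μ = 804.5 · 0.22 · 0.01882 / 0.00192 = 1735.
Re < 2300 → laminar flow, so f = 64/Re = 64/1735 = 0.03689 (the turbulent correlation is not needed).
Darcy-Weisbach: ΔP = f(L/D)(ρV²/2) = 0.03689·(3.706/0.01882)·(804.5·0.22²/2) = 0.03689·196.9·19.47 = 141.4 Pa.
ΔP = 141.4 Pa = 0.1414 kPa.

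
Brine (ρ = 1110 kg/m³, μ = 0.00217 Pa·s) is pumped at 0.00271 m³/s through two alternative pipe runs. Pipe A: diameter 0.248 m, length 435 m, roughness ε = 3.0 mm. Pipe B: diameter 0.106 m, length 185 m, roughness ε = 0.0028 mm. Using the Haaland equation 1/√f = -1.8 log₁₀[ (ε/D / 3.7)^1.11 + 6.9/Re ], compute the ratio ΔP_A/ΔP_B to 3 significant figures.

ΔP_A/ΔP_B ≈ 0.0582

Pipe A: V = Q/A = 0.00271/0.04831 = 0.0561 m/s; Re = 7117; ε/D = 0.0121; Haaland → f = 0.04685; ΔP_A = f(L/D)(ρV²/2) = 143.5 Pa.
Pipe B: V = Q/A = 0.00271/0.008825 = 0.3071 m/s; Re = 1.665e+04; ε/D = 2.64e-05; Haaland → f = 0.02701; ΔP_B = f(L/D)(ρV²/2) = 2467 Pa.
ΔP_A/ΔP_B = 143.5/2467 = 0.0582.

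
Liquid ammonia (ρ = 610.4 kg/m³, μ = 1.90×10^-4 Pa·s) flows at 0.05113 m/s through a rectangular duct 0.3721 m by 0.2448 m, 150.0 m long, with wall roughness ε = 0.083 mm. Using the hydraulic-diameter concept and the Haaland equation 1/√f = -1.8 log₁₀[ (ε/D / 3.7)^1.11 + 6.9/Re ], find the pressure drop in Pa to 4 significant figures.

Hydraulic diameter D_h = 4A/P = 4·(0.3721·0.2448)/(2·(0.3721+0.2448)) = 0.3644/1.234 = 0.2953 m.
Re = ρVD_h/μ = 610.4·0.05113·0.2953/0.00019 = 4.851e+04.
ε/D_h = 8.3e-05/0.2953 = 0.000281; Haaland gives 1/√f = -1.8 log₁₀[2.68e-05+0.000142] = 6.79, so f = 0.02169.
ΔP = f(L/D_h)(ρV²/2) = 0.02169·150/0.2953·0.7979 = 8.791 Pa.

ΔP ≈ 8.791 Pa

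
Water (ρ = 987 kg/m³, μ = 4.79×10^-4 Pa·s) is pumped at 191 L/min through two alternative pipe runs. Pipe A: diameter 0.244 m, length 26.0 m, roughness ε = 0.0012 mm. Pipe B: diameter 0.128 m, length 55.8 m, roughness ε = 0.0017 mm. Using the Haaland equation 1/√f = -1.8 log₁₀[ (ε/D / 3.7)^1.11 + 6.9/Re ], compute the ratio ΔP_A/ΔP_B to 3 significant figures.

ΔP_A/ΔP_B ≈ 0.0214

Pipe A: V = Q/A = 0.003183/0.04676 = 0.06808 m/s; Re = 3.423e+04; ε/D = 4.92e-06; Haaland → f = 0.02261; ΔP_A = f(L/D)(ρV²/2) = 5.51 Pa.
Pipe B: V = Q/A = 0.003183/0.01287 = 0.2474 m/s; Re = 6.525e+04; ε/D = 1.33e-05; Haaland → f = 0.01956; ΔP_B = f(L/D)(ρV²/2) = 257.6 Pa.
ΔP_A/ΔP_B = 5.51/257.6 = 0.0214.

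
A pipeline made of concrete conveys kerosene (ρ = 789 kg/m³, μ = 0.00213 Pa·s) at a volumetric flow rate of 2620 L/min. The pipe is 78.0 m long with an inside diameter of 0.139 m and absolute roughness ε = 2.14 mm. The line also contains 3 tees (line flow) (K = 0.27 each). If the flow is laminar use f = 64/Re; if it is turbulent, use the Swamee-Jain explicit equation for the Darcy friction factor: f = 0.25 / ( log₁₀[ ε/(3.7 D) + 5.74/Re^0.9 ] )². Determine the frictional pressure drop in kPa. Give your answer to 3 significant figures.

ΔP ≈ 84.4 kPa

Q = 2620 L/min = 2620/60000 = 0.04367 m³/s.
Cross-sectional area A = πD²/4 = π(0.139)²/4 = 0.01517 m²; mean velocity V = Q/A = 0.04367/0.01517 = 2.878 m/s.
Reynolds number Re = ρVD/μ = 789 · 2.878 · 0.139 / 0.00213 = 1.482e+05.
Re > 4000 → turbulent. Relative roughness ε/D = 0.00214/0.139 = 0.0154. Swamee-Jain: f = 0.25/(log₁₀[0.0154/3.7 + 5.74/1.482e+05^0.9])² = 0.25/(log₁₀[0.00416 + 0.000127])² = 0.25/(-2.368)² = 0.04459.
Total minor-loss coefficient ΣK = 3·0.27 = 0.81.
ΔP = [f·L/D + ΣK]·(ρV²/2) = [0.04459·78/0.139 + 0.81]·(789·2.878²/2) = [25.02 + 0.81]·3267 = 8.439e+04 Pa.
ΔP = 8.439e+04 Pa = 84.4 kPa.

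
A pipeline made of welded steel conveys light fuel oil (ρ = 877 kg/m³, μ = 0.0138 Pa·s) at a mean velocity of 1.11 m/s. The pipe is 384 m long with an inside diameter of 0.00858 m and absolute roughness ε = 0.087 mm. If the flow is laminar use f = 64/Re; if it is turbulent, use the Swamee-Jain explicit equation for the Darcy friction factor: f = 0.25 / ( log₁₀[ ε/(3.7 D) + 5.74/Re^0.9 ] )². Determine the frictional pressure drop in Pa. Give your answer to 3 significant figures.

Reynolds number Re = ρVD/μ = 877 · 1.11 · 0.00858 / 0.0138 = 605.2.
Re < 2300 → laminar flow, so f = 64/Re = 64/605.2 = 0.1057 (the turbulent correlation is not needed).
Darcy-Weisbach: ΔP = f(L/D)(ρV²/2) = 0.1057·(384/0.00858)·(877·1.11²/2) = 0.1057·4.476e+04·540.3 = 2.557e+06 Pa.

ΔP ≈ 2.56×10^6 Pa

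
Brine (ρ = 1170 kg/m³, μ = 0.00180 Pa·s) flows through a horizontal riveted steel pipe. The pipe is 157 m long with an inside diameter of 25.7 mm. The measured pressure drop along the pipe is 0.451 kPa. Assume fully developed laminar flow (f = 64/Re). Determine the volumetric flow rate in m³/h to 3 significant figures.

For laminar flow, f = 64/Re with Re = ρVD/μ, so Darcy-Weisbach reduces to ΔP = 32μLV/D². Solving for V: V = ΔP·D²/(32μL) = 451·(0.0257)²/(32·0.0018·157) = 0.03294 m/s.
Check: Re = ρVD/μ = 1170·0.03294·0.0257/0.0018 = 550.3 < 2300, so the laminar assumption holds.
Q = V·A = 0.03294·(π/4·0.0257²) = 1.709e-05 m³/s = 0.0615 m³/h.

Q ≈ 0.0615 m³/h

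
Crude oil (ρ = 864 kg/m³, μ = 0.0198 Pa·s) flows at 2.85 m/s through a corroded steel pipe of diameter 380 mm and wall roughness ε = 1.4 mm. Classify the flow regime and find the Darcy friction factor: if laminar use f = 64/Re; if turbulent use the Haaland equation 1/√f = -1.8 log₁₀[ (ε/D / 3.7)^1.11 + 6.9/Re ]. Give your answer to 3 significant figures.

Re = ρVD/μ = 864·2.85·0.38/0.0198 = 4.726e+04.
Re > 4000 → turbulent. ε/D = 0.0014/0.38 = 0.00368; Haaland: 1/√f = -1.8 log₁₀[0.000466 + 0.000146] = 5.784, so f = 0.02989.

f ≈ 0.0299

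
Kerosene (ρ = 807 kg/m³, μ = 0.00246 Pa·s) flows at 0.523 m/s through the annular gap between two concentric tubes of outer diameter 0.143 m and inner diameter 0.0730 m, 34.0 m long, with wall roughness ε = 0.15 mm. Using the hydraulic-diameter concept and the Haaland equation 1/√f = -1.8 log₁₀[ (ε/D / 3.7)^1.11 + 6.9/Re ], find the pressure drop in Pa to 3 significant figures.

Hydraulic diameter D_h = 4A/P = D_o - D_i = 0.143 - 0.073 = 0.07 m.
Re = ρVD_h/μ = 807·0.523·0.07/0.00246 = 1.201e+04.
ε/D_h = 0.00015/0.07 = 0.00214; Haaland gives 1/√f = -1.8 log₁₀[0.000255+0.000575] = 5.546, so f = 0.03251.
ΔP = f(L/D_h)(ρV²/2) = 0.03251·34/0.07·110.4 = 1743 Pa.

ΔP ≈ 1740 Pa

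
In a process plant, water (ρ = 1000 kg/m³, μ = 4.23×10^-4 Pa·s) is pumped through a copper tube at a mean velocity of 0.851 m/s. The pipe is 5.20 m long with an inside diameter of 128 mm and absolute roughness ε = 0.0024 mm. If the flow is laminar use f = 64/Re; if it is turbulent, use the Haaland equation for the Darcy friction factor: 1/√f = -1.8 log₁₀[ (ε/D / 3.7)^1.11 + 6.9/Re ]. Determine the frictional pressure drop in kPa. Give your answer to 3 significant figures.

Reynolds number Re = ρVD/μ = 1000 · 0.851 · 0.128 / 0.000423 = 2.575e+05.
Re > 4000 → turbulent. Relative roughness ε/D = 2.4e-06/0.128 = 1.87e-05. Haaland: 1/√f = -1.8 log₁₀[(1.87e-05/3.7)^1.11 + 6.9/2.575e+05] = -1.8 log₁₀[1.33e-06 + 2.68e-05] = 8.192, so f = 0.0149.
Darcy-Weisbach: ΔP = f(L/D)(ρV²/2) = 0.0149·(5.2/0.128)·(1000·0.851²/2) = 0.0149·40.62·362.1 = 219.2 Pa.
ΔP = 219.2 Pa = 0.219 kPa.

ΔP ≈ 0.219 kPa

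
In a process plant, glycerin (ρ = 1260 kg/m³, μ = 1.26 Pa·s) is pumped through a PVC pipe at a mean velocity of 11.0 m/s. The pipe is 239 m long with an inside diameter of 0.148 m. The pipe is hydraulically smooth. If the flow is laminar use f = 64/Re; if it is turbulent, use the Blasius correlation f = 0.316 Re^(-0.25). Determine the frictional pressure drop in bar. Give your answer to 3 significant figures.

Reynolds number Re = ρVD/μ = 1260 · 11 · 0.148 / 1.26 = 1628.
Re < 2300 → laminar flow, so f = 64/Re = 64/1628 = 0.03931 (the turbulent correlation is not needed).
Darcy-Weisbach: ΔP = f(L/D)(ρV²/2) = 0.03931·(239/0.148)·(1260·11²/2) = 0.03931·1615·7.623e+04 = 4.839e+06 Pa.
ΔP = 4.839e+06 Pa = 48.4 bar.

ΔP ≈ 48.4 bar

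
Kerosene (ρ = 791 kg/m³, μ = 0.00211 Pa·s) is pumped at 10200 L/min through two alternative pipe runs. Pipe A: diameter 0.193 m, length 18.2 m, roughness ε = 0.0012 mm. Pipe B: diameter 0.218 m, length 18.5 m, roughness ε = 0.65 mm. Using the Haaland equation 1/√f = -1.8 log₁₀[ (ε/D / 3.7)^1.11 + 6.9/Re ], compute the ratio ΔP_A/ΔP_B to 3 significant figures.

ΔP_A/ΔP_B ≈ 0.924

Pipe A: V = Q/A = 0.17/0.02926 = 5.811 m/s; Re = 4.204e+05; ε/D = 6.22e-06; Haaland → f = 0.01354; ΔP_A = f(L/D)(ρV²/2) = 1.705e+04 Pa.
Pipe B: V = Q/A = 0.17/0.03733 = 4.555 m/s; Re = 3.722e+05; ε/D = 0.00298; Haaland → f = 0.0265; ΔP_B = f(L/D)(ρV²/2) = 1.845e+04 Pa.
ΔP_A/ΔP_B = 1.705e+04/1.845e+04 = 0.924.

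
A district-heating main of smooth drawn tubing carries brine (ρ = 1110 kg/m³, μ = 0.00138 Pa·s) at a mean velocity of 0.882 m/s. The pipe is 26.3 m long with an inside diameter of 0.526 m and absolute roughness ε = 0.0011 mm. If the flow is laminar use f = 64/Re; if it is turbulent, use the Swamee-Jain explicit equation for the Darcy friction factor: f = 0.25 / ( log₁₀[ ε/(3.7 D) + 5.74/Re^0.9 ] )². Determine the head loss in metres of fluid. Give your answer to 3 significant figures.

Reynolds number Re = ρVD/μ = 1110 · 0.882 · 0.526 / 0.00138 = 3.732e+05.
Re > 4000 → turbulent. Relative roughness ε/D = 1.1e-06/0.526 = 2.09e-06. Swamee-Jain: f = 0.25/(log₁₀[2.09e-06/3.7 + 5.74/3.732e+05^0.9])² = 0.25/(log₁₀[5.65e-07 + 5.55e-05])² = 0.25/(-4.251)² = 0.01383.
Darcy-Weisbach: ΔP = f(L/D)(ρV²/2) = 0.01383·(26.3/0.526)·(1110·0.882²/2) = 0.01383·50·431.7 = 298.6 Pa.
Head loss h_f = ΔP/(ρg) = 298.6/(1110·9.81) = 0.0274 m.

h_f ≈ 0.0274 m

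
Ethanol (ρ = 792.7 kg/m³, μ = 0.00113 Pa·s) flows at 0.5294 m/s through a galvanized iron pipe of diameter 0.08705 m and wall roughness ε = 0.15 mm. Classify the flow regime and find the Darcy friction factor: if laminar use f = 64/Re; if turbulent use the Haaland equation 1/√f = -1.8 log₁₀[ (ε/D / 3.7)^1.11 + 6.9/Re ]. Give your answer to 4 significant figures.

Re = ρVD/μ = 792.7·0.5294·0.08705/0.00113 = 3.233e+04.
Re > 4000 → turbulent. ε/D = 0.00015/0.08705 = 0.00172; Haaland: 1/√f = -1.8 log₁₀[0.0002 + 0.000213] = 6.09, so f = 0.02696.

f ≈ 0.02696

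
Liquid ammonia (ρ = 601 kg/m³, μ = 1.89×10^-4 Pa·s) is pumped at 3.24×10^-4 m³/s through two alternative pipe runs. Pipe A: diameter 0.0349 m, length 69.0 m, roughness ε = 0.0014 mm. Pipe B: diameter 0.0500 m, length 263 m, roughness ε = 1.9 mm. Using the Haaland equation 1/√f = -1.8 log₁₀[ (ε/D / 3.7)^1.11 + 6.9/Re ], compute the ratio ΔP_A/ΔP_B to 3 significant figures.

ΔP_A/ΔP_B ≈ 0.546

Pipe A: V = Q/A = 0.000324/0.0009566 = 0.3387 m/s; Re = 3.759e+04; ε/D = 4.01e-05; Haaland → f = 0.0222; ΔP_A = f(L/D)(ρV²/2) = 1513 Pa.
Pipe B: V = Q/A = 0.000324/0.001963 = 0.165 m/s; Re = 2.624e+04; ε/D = 0.038; Haaland → f = 0.0644; ΔP_B = f(L/D)(ρV²/2) = 2772 Pa.
ΔP_A/ΔP_B = 1513/2772 = 0.546.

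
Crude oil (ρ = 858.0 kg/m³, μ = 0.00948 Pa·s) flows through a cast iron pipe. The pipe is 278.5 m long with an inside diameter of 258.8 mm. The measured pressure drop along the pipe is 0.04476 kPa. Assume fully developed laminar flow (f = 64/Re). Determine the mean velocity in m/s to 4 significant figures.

For laminar flow, f = 64/Re with Re = ρVD/μ, so Darcy-Weisbach reduces to ΔP = 32μLV/D². Solving for V: V = ΔP·D²/(32μL) = 44.76·(0.2588)²/(32·0.00948·278.5) = 0.03548 m/s.
Check: Re = ρVD/μ = 858·0.03548·0.2588/0.00948 = 831.1 < 2300, so the laminar assumption holds.

V ≈ 0.03548 m/s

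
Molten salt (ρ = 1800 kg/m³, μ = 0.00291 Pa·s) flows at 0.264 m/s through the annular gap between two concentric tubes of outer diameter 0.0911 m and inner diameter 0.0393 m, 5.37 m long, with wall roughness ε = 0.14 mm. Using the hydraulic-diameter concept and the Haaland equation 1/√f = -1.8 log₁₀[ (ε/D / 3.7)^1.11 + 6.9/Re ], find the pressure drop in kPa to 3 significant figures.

Hydraulic diameter D_h = 4A/P = D_o - D_i = 0.0911 - 0.0393 = 0.0518 m.
Re = ρVD_h/μ = 1800·0.264·0.0518/0.00291 = 8459.
ε/D_h = 0.00014/0.0518 = 0.0027; Haaland gives 1/√f = -1.8 log₁₀[0.00033+0.000816] = 5.294, so f = 0.03569.
ΔP = f(L/D_h)(ρV²/2) = 0.03569·5.37/0.0518·62.73 = 232.1 Pa.
ΔP = 0.232 kPa.

ΔP ≈ 0.232 kPa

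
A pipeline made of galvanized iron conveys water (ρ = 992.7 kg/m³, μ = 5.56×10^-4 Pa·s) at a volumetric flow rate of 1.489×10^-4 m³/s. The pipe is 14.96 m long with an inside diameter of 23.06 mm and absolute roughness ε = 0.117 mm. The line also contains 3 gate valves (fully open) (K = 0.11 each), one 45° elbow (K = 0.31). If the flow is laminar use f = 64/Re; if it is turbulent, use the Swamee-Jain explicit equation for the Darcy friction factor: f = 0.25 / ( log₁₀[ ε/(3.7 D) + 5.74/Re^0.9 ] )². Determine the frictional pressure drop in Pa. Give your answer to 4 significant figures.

ΔP ≈ 1530 Pa

Cross-sectional area A = πD²/4 = π(0.02306)²/4 = 0.0004176 m²; mean velocity V = Q/A = 0.0001489/0.0004176 = 0.3565 m/s.
Reynolds number Re = ρVD/μ = 992.7 · 0.3565 · 0.02306 / 0.000556 = 1.468e+04.
Re > 4000 → turbulent. Relative roughness ε/D = 0.000117/0.02306 = 0.00507. Swamee-Jain: f = 0.25/(log₁₀[0.00507/3.7 + 5.74/1.468e+04^0.9])² = 0.25/(log₁₀[0.00137 + 0.00102])² = 0.25/(-2.621)² = 0.03639.
Total minor-loss coefficient ΣK = 3·0.11 + 1·0.31 = 0.64.
ΔP = [f·L/D + ΣK]·(ρV²/2) = [0.03639·14.96/0.02306 + 0.64]·(992.7·0.3565²/2) = [23.6 + 0.64]·63.09 = 1530 Pa.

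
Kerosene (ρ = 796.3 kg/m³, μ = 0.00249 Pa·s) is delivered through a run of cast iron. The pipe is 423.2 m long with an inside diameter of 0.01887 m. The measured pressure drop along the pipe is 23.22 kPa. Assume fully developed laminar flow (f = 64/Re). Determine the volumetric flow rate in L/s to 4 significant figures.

For laminar flow, f = 64/Re with Re = ρVD/μ, so Darcy-Weisbach reduces to ΔP = 32μLV/D². Solving for V: V = ΔP·D²/(32μL) = 2.322e+04·(0.01887)²/(32·0.00249·423.2) = 0.2452 m/s.
Check: Re = ρVD/μ = 796.3·0.2452·0.01887/0.00249 = 1480 < 2300, so the laminar assumption holds.
Q = V·A = 0.2452·(π/4·0.01887²) = 6.857e-05 m³/s = 0.06857 L/s.

Q ≈ 0.06857 L/s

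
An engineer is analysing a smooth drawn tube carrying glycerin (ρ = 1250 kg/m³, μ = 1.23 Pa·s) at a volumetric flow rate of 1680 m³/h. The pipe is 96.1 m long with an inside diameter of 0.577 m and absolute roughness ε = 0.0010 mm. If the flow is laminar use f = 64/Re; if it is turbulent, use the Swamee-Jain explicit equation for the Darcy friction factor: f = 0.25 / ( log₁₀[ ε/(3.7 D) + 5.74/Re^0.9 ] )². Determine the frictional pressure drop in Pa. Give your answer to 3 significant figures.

Q = 1680 m³/h = 1680/3600 = 0.4667 m³/s.
Cross-sectional area A = πD²/4 = π(0.577)²/4 = 0.2615 m²; mean velocity V = Q/A = 0.4667/0.2615 = 1.785 m/s.
Reynolds number Re = ρVD/μ = 1250 · 1.785 · 0.577 / 1.23 = 1047.
Re < 2300 → laminar flow, so f = 64/Re = 64/1047 = 0.06116 (the turbulent correlation is not needed).
Darcy-Weisbach: ΔP = f(L/D)(ρV²/2) = 0.06116·(96.1/0.577)·(1250·1.785²/2) = 0.06116·166.6·1991 = 2.028e+04 Pa.

ΔP ≈ 20300 Pa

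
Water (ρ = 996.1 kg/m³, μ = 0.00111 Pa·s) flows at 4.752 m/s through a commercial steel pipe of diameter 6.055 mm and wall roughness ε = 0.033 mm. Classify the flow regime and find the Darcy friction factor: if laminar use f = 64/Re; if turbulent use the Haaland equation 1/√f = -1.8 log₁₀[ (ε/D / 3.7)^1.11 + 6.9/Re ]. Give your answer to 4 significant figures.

Re = ρVD/μ = 996.1·4.752·0.006055/0.00111 = 2.582e+04.
Re > 4000 → turbulent. ε/D = 3.3e-05/0.006055 = 0.00545; Haaland: 1/√f = -1.8 log₁₀[0.000719 + 0.000267] = 5.411, so f = 0.03416.

f ≈ 0.03416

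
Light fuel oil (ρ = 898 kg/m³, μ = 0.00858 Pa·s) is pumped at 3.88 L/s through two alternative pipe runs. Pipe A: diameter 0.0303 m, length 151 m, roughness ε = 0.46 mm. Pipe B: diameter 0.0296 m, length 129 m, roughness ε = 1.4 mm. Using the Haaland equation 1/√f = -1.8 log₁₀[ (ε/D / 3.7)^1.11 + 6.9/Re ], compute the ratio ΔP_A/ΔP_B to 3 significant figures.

ΔP_A/ΔP_B ≈ 0.679

Pipe A: V = Q/A = 0.00388/0.0007211 = 5.381 m/s; Re = 1.706e+04; ε/D = 0.0152; Haaland → f = 0.04646; ΔP_A = f(L/D)(ρV²/2) = 3.01e+06 Pa.
Pipe B: V = Q/A = 0.00388/0.0006881 = 5.638 m/s; Re = 1.747e+04; ε/D = 0.0473; Haaland → f = 0.07131; ΔP_B = f(L/D)(ρV²/2) = 4.436e+06 Pa.
ΔP_A/ΔP_B = 3.01e+06/4.436e+06 = 0.679.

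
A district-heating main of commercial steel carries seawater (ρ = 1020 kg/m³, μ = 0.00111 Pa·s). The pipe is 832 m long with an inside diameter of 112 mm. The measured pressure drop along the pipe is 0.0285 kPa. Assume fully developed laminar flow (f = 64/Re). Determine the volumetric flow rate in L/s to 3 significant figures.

For laminar flow, f = 64/Re with Re = ρVD/μ, so Darcy-Weisbach reduces to ΔP = 32μLV/D². Solving for V: V = ΔP·D²/(32μL) = 28.5·(0.112)²/(32·0.00111·832) = 0.0121 m/s.
Check: Re = ρVD/μ = 1020·0.0121·0.112/0.00111 = 1245 < 2300, so the laminar assumption holds.
Q = V·A = 0.0121·(π/4·0.112²) = 0.0001192 m³/s = 0.119 L/s.

Q ≈ 0.119 L/s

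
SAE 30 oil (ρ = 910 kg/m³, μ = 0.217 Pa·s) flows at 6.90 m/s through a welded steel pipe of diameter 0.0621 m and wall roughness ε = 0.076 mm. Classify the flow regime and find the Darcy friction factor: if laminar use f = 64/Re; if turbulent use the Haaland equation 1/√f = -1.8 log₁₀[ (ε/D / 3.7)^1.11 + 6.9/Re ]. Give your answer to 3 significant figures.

Re = ρVD/μ = 910·6.9·0.0621/0.217 = 1797.
Re < 2300 → laminar, so f = 64/Re = 0.03562 (roughness is irrelevant in laminar flow).

f ≈ 0.0356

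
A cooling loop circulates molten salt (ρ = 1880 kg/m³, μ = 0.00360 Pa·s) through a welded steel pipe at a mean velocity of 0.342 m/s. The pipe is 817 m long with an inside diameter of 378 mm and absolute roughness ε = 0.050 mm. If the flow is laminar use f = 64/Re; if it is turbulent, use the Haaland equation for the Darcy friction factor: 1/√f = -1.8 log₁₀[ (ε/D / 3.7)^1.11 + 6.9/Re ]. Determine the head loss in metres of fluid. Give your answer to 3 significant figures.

Reynolds number Re = ρVD/μ = 1880 · 0.342 · 0.378 / 0.0036 = 6.751e+04.
Re > 4000 → turbulent. Relative roughness ε/D = 5e-05/0.378 = 0.000132. Haaland: 1/√f = -1.8 log₁₀[(0.000132/3.7)^1.11 + 6.9/6.751e+04] = -1.8 log₁₀[1.16e-05 + 0.000102] = 7.099, so f = 0.01984.
Darcy-Weisbach: ΔP = f(L/D)(ρV²/2) = 0.01984·(817/0.378)·(1880·0.342²/2) = 0.01984·2161·109.9 = 4715 Pa.
Head loss h_f = ΔP/(ρg) = 4715/(1880·9.81) = 0.256 m.

h_f ≈ 0.256 m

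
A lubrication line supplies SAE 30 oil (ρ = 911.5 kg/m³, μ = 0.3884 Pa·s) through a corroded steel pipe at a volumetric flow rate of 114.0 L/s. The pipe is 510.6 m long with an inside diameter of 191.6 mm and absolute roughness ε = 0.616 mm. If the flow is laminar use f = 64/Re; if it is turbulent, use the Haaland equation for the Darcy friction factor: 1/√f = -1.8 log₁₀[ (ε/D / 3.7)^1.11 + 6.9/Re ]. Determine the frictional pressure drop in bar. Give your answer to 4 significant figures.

ΔP ≈ 6.835 bar

Q = 114.0 L/s = 114.0/1000 = 0.114 m³/s.
Cross-sectional area A = πD²/4 = π(0.1916)²/4 = 0.02883 m²; mean velocity V = Q/A = 0.114/0.02883 = 3.954 m/s.
Reynolds number Re = ρVD/μ = 911.5 · 3.954 · 0.1916 / 0.388 = 1778.
Re < 2300 → laminar flow, so f = 64/Re = 64/1778 = 0.036 (the turbulent correlation is not needed).
Darcy-Weisbach: ΔP = f(L/D)(ρV²/2) = 0.036·(510.6/0.1916)·(911.5·3.954²/2) = 0.036·2665·7125 = 6.835e+05 Pa.
ΔP = 6.835e+05 Pa = 6.835 bar.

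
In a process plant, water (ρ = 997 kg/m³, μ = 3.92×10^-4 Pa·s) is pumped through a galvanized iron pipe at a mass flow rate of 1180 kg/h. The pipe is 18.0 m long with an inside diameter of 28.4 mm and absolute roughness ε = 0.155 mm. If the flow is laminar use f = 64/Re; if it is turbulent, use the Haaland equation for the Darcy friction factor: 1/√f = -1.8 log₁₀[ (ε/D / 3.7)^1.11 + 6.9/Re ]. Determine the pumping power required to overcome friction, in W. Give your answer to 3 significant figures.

ṁ = 1180 kg/h = 1180/3600 = 0.3278 kg/s.
A = πD²/4 = π(0.0284)²/4 = 0.0006335 m²; mean velocity V = ṁ/(ρA) = 0.3278/(997 · 0.0006335) = 0.519 m/s.
Reynolds number Re = ρVD/μ = 997 · 0.519 · 0.0284 / 0.000392 = 3.749e+04.
Re > 4000 → turbulent. Relative roughness ε/D = 0.000155/0.0284 = 0.00546. Haaland: 1/√f = -1.8 log₁₀[(0.00546/3.7)^1.11 + 6.9/3.749e+04] = -1.8 log₁₀[0.00072 + 0.000184] = 5.479, so f = 0.03331.
Darcy-Weisbach: ΔP = f(L/D)(ρV²/2) = 0.03331·(18/0.0284)·(997·0.519²/2) = 0.03331·633.8·134.3 = 2835 Pa.
Q = ṁ/ρ = 0.3278/997 = 0.0003288 m³/s.
Pumping power P = QΔP = 0.0003288·2835 = 0.9321 W = 0.932 W.

P ≈ 0.932 W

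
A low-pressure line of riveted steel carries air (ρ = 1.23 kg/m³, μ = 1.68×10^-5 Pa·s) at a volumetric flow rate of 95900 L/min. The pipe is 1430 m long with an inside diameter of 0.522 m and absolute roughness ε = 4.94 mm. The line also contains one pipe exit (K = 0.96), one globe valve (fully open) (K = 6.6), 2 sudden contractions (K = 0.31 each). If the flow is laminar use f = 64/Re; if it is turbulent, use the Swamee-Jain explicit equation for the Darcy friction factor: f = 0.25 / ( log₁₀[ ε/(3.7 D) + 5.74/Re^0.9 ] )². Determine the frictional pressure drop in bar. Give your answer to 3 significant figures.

ΔP ≈ 0.0381 bar

Q = 95900 L/min = 95900/60000 = 1.598 m³/s.
Cross-sectional area A = πD²/4 = π(0.522)²/4 = 0.214 m²; mean velocity V = Q/A = 1.598/0.214 = 7.469 m/s.
Reynolds number Re = ρVD/μ = 1.23 · 7.469 · 0.522 / 1.68e-05 = 2.854e+05.
Re > 4000 → turbulent. Relative roughness ε/D = 0.00494/0.522 = 0.00946. Swamee-Jain: f = 0.25/(log₁₀[0.00946/3.7 + 5.74/2.854e+05^0.9])² = 0.25/(log₁₀[0.00256 + 7.06e-05])² = 0.25/(-2.58)² = 0.03755.
Total minor-loss coefficient ΣK = 1·0.96 + 1·6.6 + 2·0.31 = 8.18.
ΔP = [f·L/D + ΣK]·(ρV²/2) = [0.03755·1430/0.522 + 8.18]·(1.23·7.469²/2) = [102.9 + 8.18]·34.3 = 3809 Pa.
ΔP = 3809 Pa = 0.0381 bar.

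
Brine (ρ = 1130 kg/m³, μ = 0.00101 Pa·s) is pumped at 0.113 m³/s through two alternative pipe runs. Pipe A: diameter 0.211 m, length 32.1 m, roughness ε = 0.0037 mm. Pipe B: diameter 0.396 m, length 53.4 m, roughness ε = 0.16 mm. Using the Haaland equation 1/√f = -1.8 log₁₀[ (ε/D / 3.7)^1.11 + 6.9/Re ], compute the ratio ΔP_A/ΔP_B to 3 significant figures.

ΔP_A/ΔP_B ≈ 10.1

Pipe A: V = Q/A = 0.113/0.03497 = 3.232 m/s; Re = 7.629e+05; ε/D = 1.75e-05; Haaland → f = 0.0124; ΔP_A = f(L/D)(ρV²/2) = 1.113e+04 Pa.
Pipe B: V = Q/A = 0.113/0.1232 = 0.9175 m/s; Re = 4.065e+05; ε/D = 0.000404; Haaland → f = 0.01714; ΔP_B = f(L/D)(ρV²/2) = 1099 Pa.
ΔP_A/ΔP_B = 1.113e+04/1099 = 10.1.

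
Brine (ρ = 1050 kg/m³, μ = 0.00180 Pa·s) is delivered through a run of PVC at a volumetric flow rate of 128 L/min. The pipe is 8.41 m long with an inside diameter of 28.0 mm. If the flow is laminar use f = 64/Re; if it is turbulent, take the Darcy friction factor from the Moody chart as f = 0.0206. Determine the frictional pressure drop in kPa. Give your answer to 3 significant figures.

Q = 128 L/min = 128/60000 = 0.002133 m³/s.
Cross-sectional area A = πD²/4 = π(0.028)²/4 = 0.0006158 m²; mean velocity V = Q/A = 0.002133/0.0006158 = 3.465 m/s.
Reynolds number Re = ρVD/μ = 1050 · 3.465 · 0.028 / 0.0018 = 5.659e+04.
Re > 4000 → turbulent; use the Moody-chart value f = 0.0206.
Darcy-Weisbach: ΔP = f(L/D)(ρV²/2) = 0.0206·(8.41/0.028)·(1050·3.465²/2) = 0.0206·300.4·6302 = 3.899e+04 Pa.
ΔP = 3.899e+04 Pa = 39.0 kPa.

ΔP ≈ 39.0 kPa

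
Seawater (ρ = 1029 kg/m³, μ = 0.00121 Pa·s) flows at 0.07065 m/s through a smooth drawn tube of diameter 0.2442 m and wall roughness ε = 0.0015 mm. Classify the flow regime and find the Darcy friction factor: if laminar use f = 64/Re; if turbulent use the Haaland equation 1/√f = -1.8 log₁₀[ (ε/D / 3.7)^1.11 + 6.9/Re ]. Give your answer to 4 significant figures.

Re = ρVD/μ = 1029·0.07065·0.2442/0.00121 = 1.467e+04.
Re > 4000 → turbulent. ε/D = 1.5e-06/0.2442 = 6.14e-06; Haaland: 1/√f = -1.8 log₁₀[3.84e-07 + 0.00047] = 5.989, so f = 0.02788.

f ≈ 0.02788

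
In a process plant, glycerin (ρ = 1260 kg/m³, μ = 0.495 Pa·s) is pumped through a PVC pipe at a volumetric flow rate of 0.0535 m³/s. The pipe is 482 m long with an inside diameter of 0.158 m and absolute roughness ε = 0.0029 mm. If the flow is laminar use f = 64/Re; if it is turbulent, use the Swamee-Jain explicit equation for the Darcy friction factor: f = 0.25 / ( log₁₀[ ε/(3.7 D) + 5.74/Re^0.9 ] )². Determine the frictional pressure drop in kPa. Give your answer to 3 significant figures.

ΔP ≈ 835 kPa

Cross-sectional area A = πD²/4 = π(0.158)²/4 = 0.01961 m²; mean velocity V = Q/A = 0.0535/0.01961 = 2.729 m/s.
Reynolds number Re = ρVD/μ = 1260 · 2.729 · 0.158 / 0.495 = 1097.
Re < 2300 → laminar flow, so f = 64/Re = 64/1097 = 0.05832 (the turbulent correlation is not needed).
Darcy-Weisbach: ΔP = f(L/D)(ρV²/2) = 0.05832·(482/0.158)·(1260·2.729²/2) = 0.05832·3051·4691 = 8.345e+05 Pa.
ΔP = 8.345e+05 Pa = 835 kPa.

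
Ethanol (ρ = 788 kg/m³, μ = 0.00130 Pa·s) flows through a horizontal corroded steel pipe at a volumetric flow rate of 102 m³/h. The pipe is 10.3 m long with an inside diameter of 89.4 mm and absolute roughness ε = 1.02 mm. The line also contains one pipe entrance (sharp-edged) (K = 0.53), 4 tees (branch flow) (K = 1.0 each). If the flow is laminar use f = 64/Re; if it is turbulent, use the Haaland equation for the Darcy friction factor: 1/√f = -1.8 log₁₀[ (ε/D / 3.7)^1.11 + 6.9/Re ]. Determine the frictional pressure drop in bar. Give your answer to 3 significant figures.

ΔP ≈ 0.733 bar

Q = 102 m³/h = 102/3600 = 0.02833 m³/s.
Cross-sectional area A = πD²/4 = π(0.0894)²/4 = 0.006277 m²; mean velocity V = Q/A = 0.02833/0.006277 = 4.514 m/s.
Reynolds number Re = ρVD/μ = 788 · 4.514 · 0.0894 / 0.0013 = 2.446e+05.
Re > 4000 → turbulent. Relative roughness ε/D = 0.00102/0.0894 = 0.0114. Haaland: 1/√f = -1.8 log₁₀[(0.0114/3.7)^1.11 + 6.9/2.446e+05] = -1.8 log₁₀[0.00163 + 2.82e-05] = 5.003, so f = 0.03994.
Total minor-loss coefficient ΣK = 1·0.53 + 4·1 = 4.53.
ΔP = [f·L/D + ΣK]·(ρV²/2) = [0.03994·10.3/0.0894 + 4.53]·(788·4.514²/2) = [4.602 + 4.53]·8027 = 7.33e+04 Pa.
ΔP = 7.33e+04 Pa = 0.733 bar.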